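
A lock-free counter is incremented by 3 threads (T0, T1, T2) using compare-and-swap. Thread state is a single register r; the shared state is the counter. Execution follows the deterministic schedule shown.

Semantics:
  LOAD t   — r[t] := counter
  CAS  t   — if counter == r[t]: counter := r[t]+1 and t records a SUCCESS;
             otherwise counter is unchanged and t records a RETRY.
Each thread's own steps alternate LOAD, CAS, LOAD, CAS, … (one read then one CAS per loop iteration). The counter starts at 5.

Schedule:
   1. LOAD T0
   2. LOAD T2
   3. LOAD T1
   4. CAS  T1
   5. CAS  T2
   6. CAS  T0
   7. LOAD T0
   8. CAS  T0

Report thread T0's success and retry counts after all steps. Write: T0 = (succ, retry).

T0 = (1, 1)

[1] T0.load  rd  (counter 5, T0.r 5)
[2] T2.load  rd  (counter 5, T2.r 5)
[3] T1.load  rd  (counter 5, T1.r 5)
[4] T1.cas  hit  (counter 6, T1.r 5)
[5] T2.cas  miss  (counter 6, T2.r 5)
[6] T0.cas  miss  (counter 6, T0.r 5)
[7] T0.load  rd  (counter 6, T0.r 6)
[8] T0.cas  hit  (counter 7, T0.r 6)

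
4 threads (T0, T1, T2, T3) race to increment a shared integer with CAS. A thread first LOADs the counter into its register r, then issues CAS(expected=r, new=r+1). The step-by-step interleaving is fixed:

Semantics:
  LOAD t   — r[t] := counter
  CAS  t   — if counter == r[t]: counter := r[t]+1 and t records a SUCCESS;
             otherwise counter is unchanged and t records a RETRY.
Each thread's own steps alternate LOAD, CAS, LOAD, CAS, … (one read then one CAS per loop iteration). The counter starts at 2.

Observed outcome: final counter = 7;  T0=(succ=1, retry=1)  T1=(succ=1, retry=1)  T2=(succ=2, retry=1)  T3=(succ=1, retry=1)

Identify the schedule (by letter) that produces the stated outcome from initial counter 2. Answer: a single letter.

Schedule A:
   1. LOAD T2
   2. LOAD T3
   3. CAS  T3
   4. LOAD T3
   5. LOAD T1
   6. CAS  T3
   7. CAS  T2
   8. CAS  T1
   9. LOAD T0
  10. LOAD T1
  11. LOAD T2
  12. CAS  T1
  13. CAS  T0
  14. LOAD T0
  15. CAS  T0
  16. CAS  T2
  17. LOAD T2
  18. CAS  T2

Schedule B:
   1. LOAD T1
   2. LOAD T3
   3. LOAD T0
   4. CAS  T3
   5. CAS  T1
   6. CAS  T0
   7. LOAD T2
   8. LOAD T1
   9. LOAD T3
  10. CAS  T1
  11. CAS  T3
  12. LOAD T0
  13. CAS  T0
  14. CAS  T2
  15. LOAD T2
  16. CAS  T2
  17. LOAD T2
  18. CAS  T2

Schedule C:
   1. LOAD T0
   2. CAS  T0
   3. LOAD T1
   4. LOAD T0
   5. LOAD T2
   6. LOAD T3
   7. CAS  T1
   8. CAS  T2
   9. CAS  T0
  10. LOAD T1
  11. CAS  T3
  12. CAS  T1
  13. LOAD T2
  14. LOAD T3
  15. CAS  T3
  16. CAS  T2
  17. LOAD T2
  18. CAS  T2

B

Run B:
step 1: T1 LOAD ⇒ load; ctr=2 reg=2
step 2: T3 LOAD ⇒ load; ctr=2 reg=2
step 3: T0 LOAD ⇒ load; ctr=2 reg=2
step 4: T3 CAS ⇒ ok; ctr=3 reg=2
step 5: T1 CAS ⇒ retry; ctr=3 reg=2
step 6: T0 CAS ⇒ retry; ctr=3 reg=2
step 7: T2 LOAD ⇒ load; ctr=3 reg=3
step 8: T1 LOAD ⇒ load; ctr=3 reg=3
step 9: T3 LOAD ⇒ load; ctr=3 reg=3
step 10: T1 CAS ⇒ ok; ctr=4 reg=3
step 11: T3 CAS ⇒ retry; ctr=4 reg=3
step 12: T0 LOAD ⇒ load; ctr=4 reg=4
step 13: T0 CAS ⇒ ok; ctr=5 reg=4
step 14: T2 CAS ⇒ retry; ctr=5 reg=3
step 15: T2 LOAD ⇒ load; ctr=5 reg=5
step 16: T2 CAS ⇒ ok; ctr=6 reg=5
step 17: T2 LOAD ⇒ load; ctr=6 reg=6
step 18: T2 CAS ⇒ ok; ctr=7 reg=6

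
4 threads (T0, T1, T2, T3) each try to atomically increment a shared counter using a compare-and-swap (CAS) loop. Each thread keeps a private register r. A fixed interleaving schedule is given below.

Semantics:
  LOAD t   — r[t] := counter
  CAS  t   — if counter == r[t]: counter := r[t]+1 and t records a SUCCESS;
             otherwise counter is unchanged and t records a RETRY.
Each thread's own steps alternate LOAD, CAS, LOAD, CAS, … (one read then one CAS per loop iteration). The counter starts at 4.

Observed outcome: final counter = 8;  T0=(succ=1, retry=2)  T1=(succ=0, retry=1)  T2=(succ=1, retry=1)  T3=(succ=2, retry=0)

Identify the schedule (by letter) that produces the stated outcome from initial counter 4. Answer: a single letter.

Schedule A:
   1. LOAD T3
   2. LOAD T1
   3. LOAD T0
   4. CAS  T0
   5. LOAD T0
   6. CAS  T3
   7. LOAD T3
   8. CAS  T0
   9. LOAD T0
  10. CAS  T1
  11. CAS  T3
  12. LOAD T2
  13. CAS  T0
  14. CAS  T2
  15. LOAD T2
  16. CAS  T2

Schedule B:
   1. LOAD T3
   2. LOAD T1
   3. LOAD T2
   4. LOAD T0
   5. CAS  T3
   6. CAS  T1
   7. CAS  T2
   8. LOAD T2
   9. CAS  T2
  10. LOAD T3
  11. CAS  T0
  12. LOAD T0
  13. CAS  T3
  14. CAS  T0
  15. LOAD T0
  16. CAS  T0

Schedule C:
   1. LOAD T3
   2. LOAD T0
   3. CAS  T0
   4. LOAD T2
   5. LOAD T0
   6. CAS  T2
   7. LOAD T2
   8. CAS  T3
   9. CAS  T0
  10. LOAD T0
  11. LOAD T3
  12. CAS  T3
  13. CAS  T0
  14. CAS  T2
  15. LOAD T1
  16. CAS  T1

Run B:
T3 LOAD — after: cnt=4, r=4 — load
T1 LOAD — after: cnt=4, r=4 — load
T2 LOAD — after: cnt=4, r=4 — load
T0 LOAD — after: cnt=4, r=4 — load
T3 CAS — after: cnt=5, r=4 — ok
T1 CAS — after: cnt=5, r=4 — retry
T2 CAS — after: cnt=5, r=4 — retry
T2 LOAD — after: cnt=5, r=5 — load
T2 CAS — after: cnt=6, r=5 — ok
T3 LOAD — after: cnt=6, r=6 — load
T0 CAS — after: cnt=6, r=4 — retry
T0 LOAD — after: cnt=6, r=6 — load
T3 CAS — after: cnt=7, r=6 — ok
T0 CAS — after: cnt=7, r=6 — retry
T0 LOAD — after: cnt=7, r=7 — load
T0 CAS — after: cnt=8, r=7 — ok

B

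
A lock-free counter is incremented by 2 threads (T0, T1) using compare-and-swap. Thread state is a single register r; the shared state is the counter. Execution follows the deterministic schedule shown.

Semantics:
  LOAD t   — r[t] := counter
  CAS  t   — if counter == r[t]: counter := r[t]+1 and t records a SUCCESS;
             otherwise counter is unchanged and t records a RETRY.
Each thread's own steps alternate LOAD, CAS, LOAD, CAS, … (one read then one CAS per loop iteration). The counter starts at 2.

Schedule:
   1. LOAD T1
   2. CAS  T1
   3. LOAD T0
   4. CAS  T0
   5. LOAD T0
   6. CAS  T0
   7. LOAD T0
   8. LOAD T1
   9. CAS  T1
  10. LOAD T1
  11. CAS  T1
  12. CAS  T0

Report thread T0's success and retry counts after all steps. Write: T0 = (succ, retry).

T0 = (2, 1)

T1 LOAD — after: cnt=2, r=2 — load
T1 CAS — after: cnt=3, r=2 — ok
T0 LOAD — after: cnt=3, r=3 — load
T0 CAS — after: cnt=4, r=3 — ok
T0 LOAD — after: cnt=4, r=4 — load
T0 CAS — after: cnt=5, r=4 — ok
T0 LOAD — after: cnt=5, r=5 — load
T1 LOAD — after: cnt=5, r=5 — load
T1 CAS — after: cnt=6, r=5 — ok
T1 LOAD — after: cnt=6, r=6 — load
T1 CAS — after: cnt=7, r=6 — ok
T0 CAS — after: cnt=7, r=5 — retry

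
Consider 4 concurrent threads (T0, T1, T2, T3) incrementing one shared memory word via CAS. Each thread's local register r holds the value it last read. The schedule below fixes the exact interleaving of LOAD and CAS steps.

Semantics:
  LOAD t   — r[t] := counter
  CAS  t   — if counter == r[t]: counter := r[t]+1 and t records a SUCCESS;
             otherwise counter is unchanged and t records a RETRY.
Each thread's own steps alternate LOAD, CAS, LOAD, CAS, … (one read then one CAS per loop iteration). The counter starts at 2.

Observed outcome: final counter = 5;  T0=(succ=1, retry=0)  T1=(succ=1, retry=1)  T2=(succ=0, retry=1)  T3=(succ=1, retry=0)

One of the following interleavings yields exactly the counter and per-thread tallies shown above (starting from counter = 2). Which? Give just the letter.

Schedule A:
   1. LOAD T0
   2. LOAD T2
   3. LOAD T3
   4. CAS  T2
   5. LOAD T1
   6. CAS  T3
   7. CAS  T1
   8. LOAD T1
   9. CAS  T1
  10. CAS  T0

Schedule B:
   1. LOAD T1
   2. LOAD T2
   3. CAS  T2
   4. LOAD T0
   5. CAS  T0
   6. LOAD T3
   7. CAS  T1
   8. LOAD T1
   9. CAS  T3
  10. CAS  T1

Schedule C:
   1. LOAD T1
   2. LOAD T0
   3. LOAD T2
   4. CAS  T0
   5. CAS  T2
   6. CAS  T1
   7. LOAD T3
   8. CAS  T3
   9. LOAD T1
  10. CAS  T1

C

Tracing schedule C:
#1 T1 reads 2
#2 T0 reads 2
#3 T2 reads 2
#4 T0 CAS(2→3) writes; counter now 3
#5 T2 CAS(2→3) fails; counter now 3
#6 T1 CAS(2→3) fails; counter now 3
#7 T3 reads 3
#8 T3 CAS(3→4) writes; counter now 4
#9 T1 reads 4
#10 T1 CAS(4→5) writes; counter now 5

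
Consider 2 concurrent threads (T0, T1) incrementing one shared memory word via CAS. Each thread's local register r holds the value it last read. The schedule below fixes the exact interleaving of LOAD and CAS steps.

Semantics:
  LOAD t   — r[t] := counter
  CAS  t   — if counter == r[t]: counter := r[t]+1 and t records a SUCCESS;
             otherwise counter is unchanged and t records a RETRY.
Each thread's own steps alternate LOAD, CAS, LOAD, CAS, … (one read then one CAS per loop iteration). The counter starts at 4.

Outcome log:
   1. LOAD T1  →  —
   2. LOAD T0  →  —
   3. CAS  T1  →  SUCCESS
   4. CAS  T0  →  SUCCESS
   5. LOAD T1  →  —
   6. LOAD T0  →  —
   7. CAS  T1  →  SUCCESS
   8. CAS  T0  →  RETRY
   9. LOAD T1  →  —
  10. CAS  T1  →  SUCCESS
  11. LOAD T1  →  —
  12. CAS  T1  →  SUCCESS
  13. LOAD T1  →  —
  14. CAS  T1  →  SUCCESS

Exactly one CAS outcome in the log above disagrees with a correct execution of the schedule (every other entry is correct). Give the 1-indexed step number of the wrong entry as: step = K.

Correct run:
T1 LOAD — after: cnt=4, r=4 — load
T0 LOAD — after: cnt=4, r=4 — load
T1 CAS — after: cnt=5, r=4 — ok
T0 CAS — after: cnt=5, r=4 — retry
T1 LOAD — after: cnt=5, r=5 — load
T0 LOAD — after: cnt=5, r=5 — load
T1 CAS — after: cnt=6, r=5 — ok
T0 CAS — after: cnt=6, r=5 — retry
T1 LOAD — after: cnt=6, r=6 — load
T1 CAS — after: cnt=7, r=6 — ok
T1 LOAD — after: cnt=7, r=7 — load
T1 CAS — after: cnt=8, r=7 — ok
T1 LOAD — after: cnt=8, r=8 — load
T1 CAS — after: cnt=9, r=8 — ok
Flip is step 4.

step = 4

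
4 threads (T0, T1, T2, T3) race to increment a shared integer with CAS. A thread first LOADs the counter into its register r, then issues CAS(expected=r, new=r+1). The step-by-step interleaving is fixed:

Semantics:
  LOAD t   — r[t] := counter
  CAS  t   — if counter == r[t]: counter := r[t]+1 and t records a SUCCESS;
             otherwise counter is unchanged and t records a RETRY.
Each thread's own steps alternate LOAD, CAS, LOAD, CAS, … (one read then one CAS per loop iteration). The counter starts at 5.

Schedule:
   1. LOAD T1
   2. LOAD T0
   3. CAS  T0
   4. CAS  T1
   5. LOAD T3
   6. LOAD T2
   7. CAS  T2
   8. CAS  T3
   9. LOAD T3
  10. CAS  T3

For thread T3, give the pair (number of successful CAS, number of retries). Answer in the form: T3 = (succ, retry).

[1] T1.load  rd  (counter 5, T1.r 5)
[2] T0.load  rd  (counter 5, T0.r 5)
[3] T0.cas  hit  (counter 6, T0.r 5)
[4] T1.cas  miss  (counter 6, T1.r 5)
[5] T3.load  rd  (counter 6, T3.r 6)
[6] T2.load  rd  (counter 6, T2.r 6)
[7] T2.cas  hit  (counter 7, T2.r 6)
[8] T3.cas  miss  (counter 7, T3.r 6)
[9] T3.load  rd  (counter 7, T3.r 7)
[10] T3.cas  hit  (counter 8, T3.r 7)

T3 = (1, 1)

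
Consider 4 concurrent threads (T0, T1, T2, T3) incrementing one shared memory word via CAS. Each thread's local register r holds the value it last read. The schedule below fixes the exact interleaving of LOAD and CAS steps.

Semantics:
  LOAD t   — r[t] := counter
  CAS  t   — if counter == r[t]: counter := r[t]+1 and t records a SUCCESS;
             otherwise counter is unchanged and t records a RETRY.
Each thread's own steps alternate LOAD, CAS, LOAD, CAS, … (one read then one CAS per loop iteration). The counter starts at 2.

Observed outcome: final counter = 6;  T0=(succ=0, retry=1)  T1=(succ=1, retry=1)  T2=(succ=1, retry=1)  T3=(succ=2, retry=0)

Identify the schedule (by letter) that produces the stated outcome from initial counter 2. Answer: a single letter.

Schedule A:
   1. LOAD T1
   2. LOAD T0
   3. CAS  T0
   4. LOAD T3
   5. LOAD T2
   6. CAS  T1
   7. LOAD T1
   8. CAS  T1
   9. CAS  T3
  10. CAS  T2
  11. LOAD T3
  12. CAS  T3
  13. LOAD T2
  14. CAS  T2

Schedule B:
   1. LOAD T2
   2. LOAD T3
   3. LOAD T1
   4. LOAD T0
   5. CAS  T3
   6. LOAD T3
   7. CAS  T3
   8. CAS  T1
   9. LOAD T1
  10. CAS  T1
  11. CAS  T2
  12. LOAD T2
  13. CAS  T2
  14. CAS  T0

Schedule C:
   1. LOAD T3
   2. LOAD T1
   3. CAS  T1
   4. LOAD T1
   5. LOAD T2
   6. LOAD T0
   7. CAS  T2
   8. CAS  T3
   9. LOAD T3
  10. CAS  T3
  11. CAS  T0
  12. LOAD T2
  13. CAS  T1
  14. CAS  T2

B

Run B:
   1) LOAD T2:  M=2  r_T2=2
   2) LOAD T3:  M=2  r_T3=2
   3) LOAD T1:  M=2  r_T1=2
   4) LOAD T0:  M=2  r_T0=2
   5) CAS  T3:  M=3  r_T3=2 ✓
   6) LOAD T3:  M=3  r_T3=3
   7) CAS  T3:  M=4  r_T3=3 ✓
   8) CAS  T1:  M=4  r_T1=2 ✗
   9) LOAD T1:  M=4  r_T1=4
  10) CAS  T1:  M=5  r_T1=4 ✓
  11) CAS  T2:  M=5  r_T2=2 ✗
  12) LOAD T2:  M=5  r_T2=5
  13) CAS  T2:  M=6  r_T2=5 ✓
  14) CAS  T0:  M=6  r_T0=2 ✗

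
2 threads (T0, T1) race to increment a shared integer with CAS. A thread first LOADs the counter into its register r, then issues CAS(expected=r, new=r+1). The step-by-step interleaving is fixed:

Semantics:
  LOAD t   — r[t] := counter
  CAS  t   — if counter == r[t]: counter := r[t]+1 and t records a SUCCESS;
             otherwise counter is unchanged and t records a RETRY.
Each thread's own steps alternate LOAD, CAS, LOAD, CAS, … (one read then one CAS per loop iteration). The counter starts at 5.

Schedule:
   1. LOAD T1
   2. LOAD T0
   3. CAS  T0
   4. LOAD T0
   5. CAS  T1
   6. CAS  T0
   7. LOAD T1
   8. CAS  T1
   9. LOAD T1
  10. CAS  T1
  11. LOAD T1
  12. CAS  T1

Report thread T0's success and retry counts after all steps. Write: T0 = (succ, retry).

T1 LOAD — after: cnt=5, r=5 — load
T0 LOAD — after: cnt=5, r=5 — load
T0 CAS — after: cnt=6, r=5 — ok
T0 LOAD — after: cnt=6, r=6 — load
T1 CAS — after: cnt=6, r=5 — retry
T0 CAS — after: cnt=7, r=6 — ok
T1 LOAD — after: cnt=7, r=7 — load
T1 CAS — after: cnt=8, r=7 — ok
T1 LOAD — after: cnt=8, r=8 — load
T1 CAS — after: cnt=9, r=8 — ok
T1 LOAD — after: cnt=9, r=9 — load
T1 CAS — after: cnt=10, r=9 — ok

T0 = (2, 0)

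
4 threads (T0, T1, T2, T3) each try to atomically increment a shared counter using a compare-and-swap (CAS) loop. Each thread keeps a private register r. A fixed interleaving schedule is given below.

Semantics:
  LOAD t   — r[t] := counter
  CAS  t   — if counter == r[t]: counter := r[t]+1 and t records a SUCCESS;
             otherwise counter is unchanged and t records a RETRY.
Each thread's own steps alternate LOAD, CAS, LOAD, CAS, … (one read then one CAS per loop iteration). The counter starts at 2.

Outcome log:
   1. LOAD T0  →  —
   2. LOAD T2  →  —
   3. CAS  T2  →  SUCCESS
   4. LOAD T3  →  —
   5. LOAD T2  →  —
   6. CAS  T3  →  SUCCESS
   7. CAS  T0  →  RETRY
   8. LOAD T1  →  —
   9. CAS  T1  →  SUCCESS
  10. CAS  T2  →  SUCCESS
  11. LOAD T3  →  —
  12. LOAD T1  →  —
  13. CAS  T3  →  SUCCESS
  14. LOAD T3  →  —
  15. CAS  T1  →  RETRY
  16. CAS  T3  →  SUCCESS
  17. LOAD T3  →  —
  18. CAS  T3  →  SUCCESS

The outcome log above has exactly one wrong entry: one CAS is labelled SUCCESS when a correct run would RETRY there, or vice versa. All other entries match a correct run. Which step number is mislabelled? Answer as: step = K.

step = 10

Reference trace:
step 1: T0 LOAD ⇒ load; ctr=2 reg=2
step 2: T2 LOAD ⇒ load; ctr=2 reg=2
step 3: T2 CAS ⇒ ok; ctr=3 reg=2
step 4: T3 LOAD ⇒ load; ctr=3 reg=3
step 5: T2 LOAD ⇒ load; ctr=3 reg=3
step 6: T3 CAS ⇒ ok; ctr=4 reg=3
step 7: T0 CAS ⇒ retry; ctr=4 reg=2
step 8: T1 LOAD ⇒ load; ctr=4 reg=4
step 9: T1 CAS ⇒ ok; ctr=5 reg=4
step 10: T2 CAS ⇒ retry; ctr=5 reg=3
step 11: T3 LOAD ⇒ load; ctr=5 reg=5
step 12: T1 LOAD ⇒ load; ctr=5 reg=5
step 13: T3 CAS ⇒ ok; ctr=6 reg=5
step 14: T3 LOAD ⇒ load; ctr=6 reg=6
step 15: T1 CAS ⇒ retry; ctr=6 reg=5
step 16: T3 CAS ⇒ ok; ctr=7 reg=6
step 17: T3 LOAD ⇒ load; ctr=7 reg=7
step 18: T3 CAS ⇒ ok; ctr=8 reg=7
Log disagrees first at step 10.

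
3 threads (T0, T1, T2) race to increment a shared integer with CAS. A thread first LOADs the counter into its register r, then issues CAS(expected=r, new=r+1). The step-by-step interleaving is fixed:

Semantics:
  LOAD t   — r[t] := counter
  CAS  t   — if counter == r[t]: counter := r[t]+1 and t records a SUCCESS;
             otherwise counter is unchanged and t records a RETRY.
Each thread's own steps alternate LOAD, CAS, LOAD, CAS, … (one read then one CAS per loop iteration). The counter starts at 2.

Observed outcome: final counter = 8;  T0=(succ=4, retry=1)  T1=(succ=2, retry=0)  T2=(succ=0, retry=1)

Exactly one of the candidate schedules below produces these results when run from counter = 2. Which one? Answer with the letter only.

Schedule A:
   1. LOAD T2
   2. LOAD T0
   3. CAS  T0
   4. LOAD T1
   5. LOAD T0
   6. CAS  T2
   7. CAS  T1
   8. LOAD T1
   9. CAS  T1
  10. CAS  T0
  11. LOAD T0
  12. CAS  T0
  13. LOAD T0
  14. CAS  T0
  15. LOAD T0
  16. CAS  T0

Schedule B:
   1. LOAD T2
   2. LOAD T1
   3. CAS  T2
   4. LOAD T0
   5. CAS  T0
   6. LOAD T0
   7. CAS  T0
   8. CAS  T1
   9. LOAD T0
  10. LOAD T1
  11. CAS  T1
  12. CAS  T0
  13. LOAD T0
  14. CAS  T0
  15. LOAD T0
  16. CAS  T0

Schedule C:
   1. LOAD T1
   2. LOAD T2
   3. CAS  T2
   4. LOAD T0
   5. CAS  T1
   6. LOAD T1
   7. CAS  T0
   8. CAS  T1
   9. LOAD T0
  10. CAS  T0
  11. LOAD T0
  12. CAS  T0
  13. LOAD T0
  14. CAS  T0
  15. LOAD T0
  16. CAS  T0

Run A:
step 1: T2 LOAD ⇒ load; ctr=2 reg=2
step 2: T0 LOAD ⇒ load; ctr=2 reg=2
step 3: T0 CAS ⇒ ok; ctr=3 reg=2
step 4: T1 LOAD ⇒ load; ctr=3 reg=3
step 5: T0 LOAD ⇒ load; ctr=3 reg=3
step 6: T2 CAS ⇒ retry; ctr=3 reg=2
step 7: T1 CAS ⇒ ok; ctr=4 reg=3
step 8: T1 LOAD ⇒ load; ctr=4 reg=4
step 9: T1 CAS ⇒ ok; ctr=5 reg=4
step 10: T0 CAS ⇒ retry; ctr=5 reg=3
step 11: T0 LOAD ⇒ load; ctr=5 reg=5
step 12: T0 CAS ⇒ ok; ctr=6 reg=5
step 13: T0 LOAD ⇒ load; ctr=6 reg=6
step 14: T0 CAS ⇒ ok; ctr=7 reg=6
step 15: T0 LOAD ⇒ load; ctr=7 reg=7
step 16: T0 CAS ⇒ ok; ctr=8 reg=7

A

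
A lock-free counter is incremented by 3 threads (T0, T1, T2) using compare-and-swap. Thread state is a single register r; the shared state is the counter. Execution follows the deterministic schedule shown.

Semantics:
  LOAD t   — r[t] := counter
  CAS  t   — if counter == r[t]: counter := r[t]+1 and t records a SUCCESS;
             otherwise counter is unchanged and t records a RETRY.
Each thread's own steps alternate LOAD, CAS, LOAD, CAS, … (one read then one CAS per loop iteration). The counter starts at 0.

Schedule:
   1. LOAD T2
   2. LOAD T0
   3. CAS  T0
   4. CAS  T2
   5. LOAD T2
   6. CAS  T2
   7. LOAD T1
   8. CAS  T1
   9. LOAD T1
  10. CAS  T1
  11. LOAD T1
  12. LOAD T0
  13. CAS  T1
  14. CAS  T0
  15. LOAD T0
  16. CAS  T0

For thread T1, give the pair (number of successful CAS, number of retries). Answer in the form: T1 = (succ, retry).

T1 = (3, 0)

T2 LOAD — after: cnt=0, r=0 — load
T0 LOAD — after: cnt=0, r=0 — load
T0 CAS — after: cnt=1, r=0 — ok
T2 CAS — after: cnt=1, r=0 — retry
T2 LOAD — after: cnt=1, r=1 — load
T2 CAS — after: cnt=2, r=1 — ok
T1 LOAD — after: cnt=2, r=2 — load
T1 CAS — after: cnt=3, r=2 — ok
T1 LOAD — after: cnt=3, r=3 — load
T1 CAS — after: cnt=4, r=3 — ok
T1 LOAD — after: cnt=4, r=4 — load
T0 LOAD — after: cnt=4, r=4 — load
T1 CAS — after: cnt=5, r=4 — ok
T0 CAS — after: cnt=5, r=4 — retry
T0 LOAD — after: cnt=5, r=5 — load
T0 CAS — after: cnt=6, r=5 — ok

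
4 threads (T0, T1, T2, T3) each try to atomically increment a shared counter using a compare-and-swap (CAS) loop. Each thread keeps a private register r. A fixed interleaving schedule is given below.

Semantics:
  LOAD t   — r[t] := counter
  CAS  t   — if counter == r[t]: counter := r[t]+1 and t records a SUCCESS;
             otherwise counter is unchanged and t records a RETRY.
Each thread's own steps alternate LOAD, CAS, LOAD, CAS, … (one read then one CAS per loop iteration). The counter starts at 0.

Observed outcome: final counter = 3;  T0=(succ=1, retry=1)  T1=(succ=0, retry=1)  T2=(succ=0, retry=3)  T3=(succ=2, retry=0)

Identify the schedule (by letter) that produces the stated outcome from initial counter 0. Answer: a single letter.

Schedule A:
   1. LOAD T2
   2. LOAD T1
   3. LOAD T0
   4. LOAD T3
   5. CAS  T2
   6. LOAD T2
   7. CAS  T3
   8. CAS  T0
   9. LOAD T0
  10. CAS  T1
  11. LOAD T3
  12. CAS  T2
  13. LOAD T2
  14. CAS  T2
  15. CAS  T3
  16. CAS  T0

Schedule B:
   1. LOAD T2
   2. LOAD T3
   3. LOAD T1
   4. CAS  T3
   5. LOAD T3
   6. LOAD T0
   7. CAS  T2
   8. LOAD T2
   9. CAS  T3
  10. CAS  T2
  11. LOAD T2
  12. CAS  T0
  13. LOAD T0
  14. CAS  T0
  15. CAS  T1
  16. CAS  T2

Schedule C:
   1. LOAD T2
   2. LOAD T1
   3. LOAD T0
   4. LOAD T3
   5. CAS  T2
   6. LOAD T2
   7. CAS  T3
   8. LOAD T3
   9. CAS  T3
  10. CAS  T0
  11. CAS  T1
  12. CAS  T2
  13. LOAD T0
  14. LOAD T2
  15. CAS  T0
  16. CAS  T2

Tracing schedule B:
#1 T2 reads 0
#2 T3 reads 0
#3 T1 reads 0
#4 T3 CAS(0→1) writes; counter now 1
#5 T3 reads 1
#6 T0 reads 1
#7 T2 CAS(0→1) fails; counter now 1
#8 T2 reads 1
#9 T3 CAS(1→2) writes; counter now 2
#10 T2 CAS(1→2) fails; counter now 2
#11 T2 reads 2
#12 T0 CAS(1→2) fails; counter now 2
#13 T0 reads 2
#14 T0 CAS(2→3) writes; counter now 3
#15 T1 CAS(0→1) fails; counter now 3
#16 T2 CAS(2→3) fails; counter now 3

B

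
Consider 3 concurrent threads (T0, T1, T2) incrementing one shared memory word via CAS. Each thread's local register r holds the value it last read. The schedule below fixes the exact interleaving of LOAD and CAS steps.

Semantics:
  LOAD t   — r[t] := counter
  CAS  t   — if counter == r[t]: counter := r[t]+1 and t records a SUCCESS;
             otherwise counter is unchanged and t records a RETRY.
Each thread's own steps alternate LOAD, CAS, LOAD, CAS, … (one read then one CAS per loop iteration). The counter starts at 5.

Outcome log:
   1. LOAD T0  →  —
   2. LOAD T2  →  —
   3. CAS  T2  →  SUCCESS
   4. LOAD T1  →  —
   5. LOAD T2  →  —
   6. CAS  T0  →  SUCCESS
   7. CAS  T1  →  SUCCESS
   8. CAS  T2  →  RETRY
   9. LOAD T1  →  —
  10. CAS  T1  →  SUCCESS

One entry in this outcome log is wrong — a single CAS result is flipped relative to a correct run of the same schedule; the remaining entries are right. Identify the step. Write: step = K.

step = 6

Correct run:
1. LOAD T0 → mem=5 r[T0]=5 [LOAD]
2. LOAD T2 → mem=5 r[T2]=5 [LOAD]
3. CAS T2 → mem=6 r[T2]=5 [OK]
4. LOAD T1 → mem=6 r[T1]=6 [LOAD]
5. LOAD T2 → mem=6 r[T2]=6 [LOAD]
6. CAS T0 → mem=6 r[T0]=5 [RETRY]
7. CAS T1 → mem=7 r[T1]=6 [OK]
8. CAS T2 → mem=7 r[T2]=6 [RETRY]
9. LOAD T1 → mem=7 r[T1]=7 [LOAD]
10. CAS T1 → mem=8 r[T1]=7 [OK]
Log disagrees first at step 6.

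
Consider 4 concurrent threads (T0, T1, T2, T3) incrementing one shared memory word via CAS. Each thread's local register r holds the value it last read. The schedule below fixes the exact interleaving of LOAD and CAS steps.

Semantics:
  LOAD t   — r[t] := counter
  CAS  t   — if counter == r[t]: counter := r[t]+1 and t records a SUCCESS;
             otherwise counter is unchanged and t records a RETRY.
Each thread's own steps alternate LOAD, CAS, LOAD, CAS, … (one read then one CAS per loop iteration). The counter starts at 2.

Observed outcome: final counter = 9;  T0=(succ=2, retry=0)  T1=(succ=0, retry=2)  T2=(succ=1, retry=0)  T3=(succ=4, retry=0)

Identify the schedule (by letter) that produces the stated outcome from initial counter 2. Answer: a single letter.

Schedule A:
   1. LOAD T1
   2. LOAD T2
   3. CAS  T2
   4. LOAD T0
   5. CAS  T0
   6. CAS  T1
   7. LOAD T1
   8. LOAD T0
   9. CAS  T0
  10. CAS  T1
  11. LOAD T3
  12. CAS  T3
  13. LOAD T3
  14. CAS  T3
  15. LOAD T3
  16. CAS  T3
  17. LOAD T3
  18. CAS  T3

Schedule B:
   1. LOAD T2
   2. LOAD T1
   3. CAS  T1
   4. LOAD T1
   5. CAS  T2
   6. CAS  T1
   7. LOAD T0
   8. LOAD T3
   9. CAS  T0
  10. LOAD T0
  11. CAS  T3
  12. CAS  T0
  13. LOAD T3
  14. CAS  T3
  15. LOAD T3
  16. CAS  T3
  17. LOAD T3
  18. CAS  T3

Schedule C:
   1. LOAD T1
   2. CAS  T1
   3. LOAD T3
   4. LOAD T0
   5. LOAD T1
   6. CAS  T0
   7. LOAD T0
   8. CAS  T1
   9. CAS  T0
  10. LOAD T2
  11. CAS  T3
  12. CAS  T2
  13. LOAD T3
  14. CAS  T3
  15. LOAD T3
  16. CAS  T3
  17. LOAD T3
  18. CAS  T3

A

Run A:
   1) LOAD T1:  M=2  r_T1=2
   2) LOAD T2:  M=2  r_T2=2
   3) CAS  T2:  M=3  r_T2=2 ✓
   4) LOAD T0:  M=3  r_T0=3
   5) CAS  T0:  M=4  r_T0=3 ✓
   6) CAS  T1:  M=4  r_T1=2 ✗
   7) LOAD T1:  M=4  r_T1=4
   8) LOAD T0:  M=4  r_T0=4
   9) CAS  T0:  M=5  r_T0=4 ✓
  10) CAS  T1:  M=5  r_T1=4 ✗
  11) LOAD T3:  M=5  r_T3=5
  12) CAS  T3:  M=6  r_T3=5 ✓
  13) LOAD T3:  M=6  r_T3=6
  14) CAS  T3:  M=7  r_T3=6 ✓
  15) LOAD T3:  M=7  r_T3=7
  16) CAS  T3:  M=8  r_T3=7 ✓
  17) LOAD T3:  M=8  r_T3=8
  18) CAS  T3:  M=9  r_T3=8 ✓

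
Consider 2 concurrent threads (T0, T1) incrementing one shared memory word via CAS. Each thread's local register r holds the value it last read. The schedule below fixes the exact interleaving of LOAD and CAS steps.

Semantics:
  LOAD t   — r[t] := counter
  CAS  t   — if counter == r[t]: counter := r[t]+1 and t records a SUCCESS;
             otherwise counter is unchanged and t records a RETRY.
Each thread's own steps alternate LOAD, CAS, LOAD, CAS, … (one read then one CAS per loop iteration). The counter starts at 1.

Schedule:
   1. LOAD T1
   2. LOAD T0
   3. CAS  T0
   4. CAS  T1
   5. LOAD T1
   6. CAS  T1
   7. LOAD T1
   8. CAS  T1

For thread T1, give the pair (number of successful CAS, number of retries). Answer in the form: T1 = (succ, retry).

T1 = (2, 1)

[1] T1.load  rd  (counter 1, T1.r 1)
[2] T0.load  rd  (counter 1, T0.r 1)
[3] T0.cas  hit  (counter 2, T0.r 1)
[4] T1.cas  miss  (counter 2, T1.r 1)
[5] T1.load  rd  (counter 2, T1.r 2)
[6] T1.cas  hit  (counter 3, T1.r 2)
[7] T1.load  rd  (counter 3, T1.r 3)
[8] T1.cas  hit  (counter 4, T1.r 3)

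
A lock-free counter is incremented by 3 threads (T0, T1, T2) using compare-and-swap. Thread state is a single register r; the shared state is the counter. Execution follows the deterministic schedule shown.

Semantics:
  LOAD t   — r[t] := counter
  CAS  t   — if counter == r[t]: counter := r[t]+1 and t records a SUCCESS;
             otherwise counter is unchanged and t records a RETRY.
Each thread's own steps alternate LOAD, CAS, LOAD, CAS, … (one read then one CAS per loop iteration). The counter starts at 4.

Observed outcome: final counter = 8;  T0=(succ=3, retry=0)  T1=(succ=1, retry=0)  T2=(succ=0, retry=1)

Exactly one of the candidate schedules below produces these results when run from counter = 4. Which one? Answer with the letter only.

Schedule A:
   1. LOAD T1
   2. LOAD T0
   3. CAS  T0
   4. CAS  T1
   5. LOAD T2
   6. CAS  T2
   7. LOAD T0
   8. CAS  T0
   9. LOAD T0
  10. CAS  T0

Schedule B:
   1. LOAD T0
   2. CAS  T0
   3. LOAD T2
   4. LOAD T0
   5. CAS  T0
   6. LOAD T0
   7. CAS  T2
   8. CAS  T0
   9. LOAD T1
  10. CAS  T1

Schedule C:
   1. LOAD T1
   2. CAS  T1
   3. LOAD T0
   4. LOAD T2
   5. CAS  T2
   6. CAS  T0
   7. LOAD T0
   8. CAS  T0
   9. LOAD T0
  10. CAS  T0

B

Simulating candidate B:
#1 T0 reads 4
#2 T0 CAS(4→5) writes; counter now 5
#3 T2 reads 5
#4 T0 reads 5
#5 T0 CAS(5→6) writes; counter now 6
#6 T0 reads 6
#7 T2 CAS(5→6) fails; counter now 6
#8 T0 CAS(6→7) writes; counter now 7
#9 T1 reads 7
#10 T1 CAS(7→8) writes; counter now 8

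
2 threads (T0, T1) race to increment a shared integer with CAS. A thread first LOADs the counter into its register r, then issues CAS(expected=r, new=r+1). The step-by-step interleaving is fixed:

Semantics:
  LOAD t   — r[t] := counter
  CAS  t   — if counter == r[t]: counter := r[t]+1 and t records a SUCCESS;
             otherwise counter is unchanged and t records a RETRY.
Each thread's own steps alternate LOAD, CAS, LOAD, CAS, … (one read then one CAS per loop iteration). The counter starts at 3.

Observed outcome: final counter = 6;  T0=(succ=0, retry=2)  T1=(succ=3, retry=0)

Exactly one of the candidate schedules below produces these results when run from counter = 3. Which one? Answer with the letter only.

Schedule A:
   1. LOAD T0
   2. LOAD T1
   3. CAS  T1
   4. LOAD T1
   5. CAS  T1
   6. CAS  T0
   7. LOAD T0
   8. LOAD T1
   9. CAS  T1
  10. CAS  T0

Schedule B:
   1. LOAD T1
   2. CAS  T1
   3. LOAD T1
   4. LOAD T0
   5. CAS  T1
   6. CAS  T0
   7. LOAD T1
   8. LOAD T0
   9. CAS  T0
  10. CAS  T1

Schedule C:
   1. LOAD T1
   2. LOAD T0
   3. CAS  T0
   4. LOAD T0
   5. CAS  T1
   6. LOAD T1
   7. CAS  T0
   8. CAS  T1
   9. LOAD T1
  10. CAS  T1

Simulating candidate A:
1. LOAD T0 → mem=3 r[T0]=3 [LOAD]
2. LOAD T1 → mem=3 r[T1]=3 [LOAD]
3. CAS T1 → mem=4 r[T1]=3 [OK]
4. LOAD T1 → mem=4 r[T1]=4 [LOAD]
5. CAS T1 → mem=5 r[T1]=4 [OK]
6. CAS T0 → mem=5 r[T0]=3 [RETRY]
7. LOAD T0 → mem=5 r[T0]=5 [LOAD]
8. LOAD T1 → mem=5 r[T1]=5 [LOAD]
9. CAS T1 → mem=6 r[T1]=5 [OK]
10. CAS T0 → mem=6 r[T0]=5 [RETRY]

A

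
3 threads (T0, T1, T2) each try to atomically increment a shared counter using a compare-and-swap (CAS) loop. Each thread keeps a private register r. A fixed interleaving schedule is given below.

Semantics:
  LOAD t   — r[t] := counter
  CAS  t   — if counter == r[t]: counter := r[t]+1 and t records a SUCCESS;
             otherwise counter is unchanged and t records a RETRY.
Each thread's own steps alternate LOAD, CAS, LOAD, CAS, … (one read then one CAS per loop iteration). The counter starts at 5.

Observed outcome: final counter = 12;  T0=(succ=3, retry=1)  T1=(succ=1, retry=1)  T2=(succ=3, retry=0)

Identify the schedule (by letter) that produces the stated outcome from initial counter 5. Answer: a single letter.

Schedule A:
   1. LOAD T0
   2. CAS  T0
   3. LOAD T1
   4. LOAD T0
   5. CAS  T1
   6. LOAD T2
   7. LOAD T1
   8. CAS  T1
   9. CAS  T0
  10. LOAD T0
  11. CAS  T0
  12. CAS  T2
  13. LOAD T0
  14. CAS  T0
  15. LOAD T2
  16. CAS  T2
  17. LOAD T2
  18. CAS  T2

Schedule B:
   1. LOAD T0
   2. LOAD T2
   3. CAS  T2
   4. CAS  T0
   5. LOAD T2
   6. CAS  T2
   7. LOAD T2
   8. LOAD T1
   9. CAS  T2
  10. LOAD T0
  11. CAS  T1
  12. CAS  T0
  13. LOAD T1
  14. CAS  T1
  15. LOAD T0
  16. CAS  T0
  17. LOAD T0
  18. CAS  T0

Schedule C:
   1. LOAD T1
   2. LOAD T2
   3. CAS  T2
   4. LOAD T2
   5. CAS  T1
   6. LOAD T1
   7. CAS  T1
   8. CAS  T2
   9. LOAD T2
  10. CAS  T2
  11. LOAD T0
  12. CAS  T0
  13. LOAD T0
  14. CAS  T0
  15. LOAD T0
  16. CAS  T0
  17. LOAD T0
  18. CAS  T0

B

Run B:
   1) LOAD T0:  M=5  r_T0=5
   2) LOAD T2:  M=5  r_T2=5
   3) CAS  T2:  M=6  r_T2=5 ✓
   4) CAS  T0:  M=6  r_T0=5 ✗
   5) LOAD T2:  M=6  r_T2=6
   6) CAS  T2:  M=7  r_T2=6 ✓
   7) LOAD T2:  M=7  r_T2=7
   8) LOAD T1:  M=7  r_T1=7
   9) CAS  T2:  M=8  r_T2=7 ✓
  10) LOAD T0:  M=8  r_T0=8
  11) CAS  T1:  M=8  r_T1=7 ✗
  12) CAS  T0:  M=9  r_T0=8 ✓
  13) LOAD T1:  M=9  r_T1=9
  14) CAS  T1:  M=10  r_T1=9 ✓
  15) LOAD T0:  M=10  r_T0=10
  16) CAS  T0:  M=11  r_T0=10 ✓
  17) LOAD T0:  M=11  r_T0=11
  18) CAS  T0:  M=12  r_T0=11 ✓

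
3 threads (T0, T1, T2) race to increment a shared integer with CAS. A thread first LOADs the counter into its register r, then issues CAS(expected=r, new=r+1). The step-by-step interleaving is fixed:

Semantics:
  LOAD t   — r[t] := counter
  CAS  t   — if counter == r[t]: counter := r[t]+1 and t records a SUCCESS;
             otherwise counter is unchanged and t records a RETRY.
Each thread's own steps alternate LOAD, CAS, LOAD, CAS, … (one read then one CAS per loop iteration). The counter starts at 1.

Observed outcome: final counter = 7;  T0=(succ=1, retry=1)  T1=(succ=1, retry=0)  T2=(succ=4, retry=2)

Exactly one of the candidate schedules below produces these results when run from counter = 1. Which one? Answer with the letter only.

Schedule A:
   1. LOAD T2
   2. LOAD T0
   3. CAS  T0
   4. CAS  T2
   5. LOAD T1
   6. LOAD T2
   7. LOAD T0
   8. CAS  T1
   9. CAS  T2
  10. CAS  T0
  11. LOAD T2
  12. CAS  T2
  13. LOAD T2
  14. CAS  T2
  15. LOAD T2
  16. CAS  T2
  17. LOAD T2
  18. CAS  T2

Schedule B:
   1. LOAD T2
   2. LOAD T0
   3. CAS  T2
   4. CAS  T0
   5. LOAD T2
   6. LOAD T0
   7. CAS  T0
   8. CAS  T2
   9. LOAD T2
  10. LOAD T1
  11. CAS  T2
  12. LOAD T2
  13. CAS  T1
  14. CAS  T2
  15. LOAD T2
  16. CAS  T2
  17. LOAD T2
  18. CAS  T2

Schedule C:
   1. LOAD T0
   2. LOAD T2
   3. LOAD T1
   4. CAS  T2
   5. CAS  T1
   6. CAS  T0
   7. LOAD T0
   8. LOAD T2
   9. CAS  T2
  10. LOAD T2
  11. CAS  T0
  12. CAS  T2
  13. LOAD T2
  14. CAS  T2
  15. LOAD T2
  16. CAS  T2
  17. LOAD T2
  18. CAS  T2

A

Simulating candidate A:
1. LOAD T2 → mem=1 r[T2]=1 [LOAD]
2. LOAD T0 → mem=1 r[T0]=1 [LOAD]
3. CAS T0 → mem=2 r[T0]=1 [OK]
4. CAS T2 → mem=2 r[T2]=1 [RETRY]
5. LOAD T1 → mem=2 r[T1]=2 [LOAD]
6. LOAD T2 → mem=2 r[T2]=2 [LOAD]
7. LOAD T0 → mem=2 r[T0]=2 [LOAD]
8. CAS T1 → mem=3 r[T1]=2 [OK]
9. CAS T2 → mem=3 r[T2]=2 [RETRY]
10. CAS T0 → mem=3 r[T0]=2 [RETRY]
11. LOAD T2 → mem=3 r[T2]=3 [LOAD]
12. CAS T2 → mem=4 r[T2]=3 [OK]
13. LOAD T2 → mem=4 r[T2]=4 [LOAD]
14. CAS T2 → mem=5 r[T2]=4 [OK]
15. LOAD T2 → mem=5 r[T2]=5 [LOAD]
16. CAS T2 → mem=6 r[T2]=5 [OK]
17. LOAD T2 → mem=6 r[T2]=6 [LOAD]
18. CAS T2 → mem=7 r[T2]=6 [OK]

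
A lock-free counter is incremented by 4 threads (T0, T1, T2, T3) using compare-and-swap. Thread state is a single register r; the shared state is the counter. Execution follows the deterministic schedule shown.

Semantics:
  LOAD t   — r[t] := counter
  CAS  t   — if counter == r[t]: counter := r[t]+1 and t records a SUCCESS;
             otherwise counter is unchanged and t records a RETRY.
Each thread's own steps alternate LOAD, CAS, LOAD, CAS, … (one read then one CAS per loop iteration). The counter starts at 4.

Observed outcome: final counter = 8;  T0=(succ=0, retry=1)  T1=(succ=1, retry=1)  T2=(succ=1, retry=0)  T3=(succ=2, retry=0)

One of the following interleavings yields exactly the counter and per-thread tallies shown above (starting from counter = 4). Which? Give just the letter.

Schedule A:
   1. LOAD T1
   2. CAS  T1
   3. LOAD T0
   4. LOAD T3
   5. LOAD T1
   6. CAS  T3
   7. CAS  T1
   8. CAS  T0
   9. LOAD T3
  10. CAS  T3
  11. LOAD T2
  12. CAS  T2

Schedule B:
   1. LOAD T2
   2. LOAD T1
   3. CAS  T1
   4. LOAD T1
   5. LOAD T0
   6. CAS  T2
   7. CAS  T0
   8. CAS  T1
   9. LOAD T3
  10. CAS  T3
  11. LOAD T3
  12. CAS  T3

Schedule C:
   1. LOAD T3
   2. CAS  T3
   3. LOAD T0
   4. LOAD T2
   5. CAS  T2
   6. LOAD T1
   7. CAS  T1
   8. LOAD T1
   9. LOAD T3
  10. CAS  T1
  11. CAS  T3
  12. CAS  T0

Simulating candidate A:
   1) LOAD T1:  M=4  r_T1=4
   2) CAS  T1:  M=5  r_T1=4 ✓
   3) LOAD T0:  M=5  r_T0=5
   4) LOAD T3:  M=5  r_T3=5
   5) LOAD T1:  M=5  r_T1=5
   6) CAS  T3:  M=6  r_T3=5 ✓
   7) CAS  T1:  M=6  r_T1=5 ✗
   8) CAS  T0:  M=6  r_T0=5 ✗
   9) LOAD T3:  M=6  r_T3=6
  10) CAS  T3:  M=7  r_T3=6 ✓
  11) LOAD T2:  M=7  r_T2=7
  12) CAS  T2:  M=8  r_T2=7 ✓

A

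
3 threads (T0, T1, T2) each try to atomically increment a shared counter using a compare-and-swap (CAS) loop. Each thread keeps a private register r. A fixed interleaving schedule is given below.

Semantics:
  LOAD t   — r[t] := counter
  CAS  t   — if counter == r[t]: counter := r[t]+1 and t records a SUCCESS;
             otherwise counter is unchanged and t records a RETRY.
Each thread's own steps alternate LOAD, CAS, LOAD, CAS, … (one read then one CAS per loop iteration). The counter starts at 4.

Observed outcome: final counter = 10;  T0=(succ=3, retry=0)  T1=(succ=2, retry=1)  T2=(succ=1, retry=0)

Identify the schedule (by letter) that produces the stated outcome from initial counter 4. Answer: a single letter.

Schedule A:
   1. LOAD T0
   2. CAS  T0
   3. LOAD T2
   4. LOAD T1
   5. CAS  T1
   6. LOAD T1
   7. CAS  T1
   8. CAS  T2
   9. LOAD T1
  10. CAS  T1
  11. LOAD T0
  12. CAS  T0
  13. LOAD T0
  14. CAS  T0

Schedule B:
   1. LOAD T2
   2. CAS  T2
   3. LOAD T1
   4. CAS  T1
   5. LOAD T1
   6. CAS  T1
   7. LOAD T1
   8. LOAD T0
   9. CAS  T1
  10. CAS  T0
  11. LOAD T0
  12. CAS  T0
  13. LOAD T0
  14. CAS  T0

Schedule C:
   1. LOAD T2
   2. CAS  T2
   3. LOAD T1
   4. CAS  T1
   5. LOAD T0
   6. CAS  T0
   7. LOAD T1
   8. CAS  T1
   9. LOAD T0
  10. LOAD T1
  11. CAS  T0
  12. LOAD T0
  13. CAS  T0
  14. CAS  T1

C

Run C:
1. LOAD T2 → mem=4 r[T2]=4 [LOAD]
2. CAS T2 → mem=5 r[T2]=4 [OK]
3. LOAD T1 → mem=5 r[T1]=5 [LOAD]
4. CAS T1 → mem=6 r[T1]=5 [OK]
5. LOAD T0 → mem=6 r[T0]=6 [LOAD]
6. CAS T0 → mem=7 r[T0]=6 [OK]
7. LOAD T1 → mem=7 r[T1]=7 [LOAD]
8. CAS T1 → mem=8 r[T1]=7 [OK]
9. LOAD T0 → mem=8 r[T0]=8 [LOAD]
10. LOAD T1 → mem=8 r[T1]=8 [LOAD]
11. CAS T0 → mem=9 r[T0]=8 [OK]
12. LOAD T0 → mem=9 r[T0]=9 [LOAD]
13. CAS T0 → mem=10 r[T0]=9 [OK]
14. CAS T1 → mem=10 r[T1]=8 [RETRY]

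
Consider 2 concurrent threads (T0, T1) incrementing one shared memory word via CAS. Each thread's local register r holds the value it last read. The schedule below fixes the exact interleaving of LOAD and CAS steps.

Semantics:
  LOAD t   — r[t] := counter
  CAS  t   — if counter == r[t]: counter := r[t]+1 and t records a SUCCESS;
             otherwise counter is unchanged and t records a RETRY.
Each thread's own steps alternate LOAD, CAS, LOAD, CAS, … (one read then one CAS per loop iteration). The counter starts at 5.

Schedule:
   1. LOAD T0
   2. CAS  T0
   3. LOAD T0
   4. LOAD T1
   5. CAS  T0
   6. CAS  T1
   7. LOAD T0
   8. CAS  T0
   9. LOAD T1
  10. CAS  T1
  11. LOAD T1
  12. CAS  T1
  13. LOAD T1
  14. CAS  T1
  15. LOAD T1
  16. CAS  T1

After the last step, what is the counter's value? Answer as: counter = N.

counter = 12

step 1: T0 LOAD ⇒ load; ctr=5 reg=5
step 2: T0 CAS ⇒ ok; ctr=6 reg=5
step 3: T0 LOAD ⇒ load; ctr=6 reg=6
step 4: T1 LOAD ⇒ load; ctr=6 reg=6
step 5: T0 CAS ⇒ ok; ctr=7 reg=6
step 6: T1 CAS ⇒ retry; ctr=7 reg=6
step 7: T0 LOAD ⇒ load; ctr=7 reg=7
step 8: T0 CAS ⇒ ok; ctr=8 reg=7
step 9: T1 LOAD ⇒ load; ctr=8 reg=8
step 10: T1 CAS ⇒ ok; ctr=9 reg=8
step 11: T1 LOAD ⇒ load; ctr=9 reg=9
step 12: T1 CAS ⇒ ok; ctr=10 reg=9
step 13: T1 LOAD ⇒ load; ctr=10 reg=10
step 14: T1 CAS ⇒ ok; ctr=11 reg=10
step 15: T1 LOAD ⇒ load; ctr=11 reg=11
step 16: T1 CAS ⇒ ok; ctr=12 reg=11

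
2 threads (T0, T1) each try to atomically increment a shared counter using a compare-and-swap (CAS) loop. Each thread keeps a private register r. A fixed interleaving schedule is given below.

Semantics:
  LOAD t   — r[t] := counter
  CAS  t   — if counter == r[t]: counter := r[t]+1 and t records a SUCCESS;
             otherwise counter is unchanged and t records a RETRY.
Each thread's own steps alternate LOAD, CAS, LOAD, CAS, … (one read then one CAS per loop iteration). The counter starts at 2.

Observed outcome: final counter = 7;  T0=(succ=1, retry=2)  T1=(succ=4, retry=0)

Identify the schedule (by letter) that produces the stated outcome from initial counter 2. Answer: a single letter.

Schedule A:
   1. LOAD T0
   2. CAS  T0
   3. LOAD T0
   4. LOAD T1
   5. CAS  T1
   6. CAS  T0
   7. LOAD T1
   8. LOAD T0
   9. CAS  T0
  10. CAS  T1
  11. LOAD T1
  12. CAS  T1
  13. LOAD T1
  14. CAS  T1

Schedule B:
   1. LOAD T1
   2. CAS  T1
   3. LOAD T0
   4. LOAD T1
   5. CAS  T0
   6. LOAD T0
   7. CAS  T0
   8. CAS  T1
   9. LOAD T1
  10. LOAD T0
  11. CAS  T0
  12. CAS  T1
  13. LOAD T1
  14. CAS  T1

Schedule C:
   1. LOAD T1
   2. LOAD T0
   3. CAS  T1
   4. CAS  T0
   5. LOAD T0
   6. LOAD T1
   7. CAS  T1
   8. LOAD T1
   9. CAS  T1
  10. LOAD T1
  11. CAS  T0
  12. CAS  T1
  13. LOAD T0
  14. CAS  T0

Run C:
   1) LOAD T1:  M=2  r_T1=2
   2) LOAD T0:  M=2  r_T0=2
   3) CAS  T1:  M=3  r_T1=2 ✓
   4) CAS  T0:  M=3  r_T0=2 ✗
   5) LOAD T0:  M=3  r_T0=3
   6) LOAD T1:  M=3  r_T1=3
   7) CAS  T1:  M=4  r_T1=3 ✓
   8) LOAD T1:  M=4  r_T1=4
   9) CAS  T1:  M=5  r_T1=4 ✓
  10) LOAD T1:  M=5  r_T1=5
  11) CAS  T0:  M=5  r_T0=3 ✗
  12) CAS  T1:  M=6  r_T1=5 ✓
  13) LOAD T0:  M=6  r_T0=6
  14) CAS  T0:  M=7  r_T0=6 ✓

C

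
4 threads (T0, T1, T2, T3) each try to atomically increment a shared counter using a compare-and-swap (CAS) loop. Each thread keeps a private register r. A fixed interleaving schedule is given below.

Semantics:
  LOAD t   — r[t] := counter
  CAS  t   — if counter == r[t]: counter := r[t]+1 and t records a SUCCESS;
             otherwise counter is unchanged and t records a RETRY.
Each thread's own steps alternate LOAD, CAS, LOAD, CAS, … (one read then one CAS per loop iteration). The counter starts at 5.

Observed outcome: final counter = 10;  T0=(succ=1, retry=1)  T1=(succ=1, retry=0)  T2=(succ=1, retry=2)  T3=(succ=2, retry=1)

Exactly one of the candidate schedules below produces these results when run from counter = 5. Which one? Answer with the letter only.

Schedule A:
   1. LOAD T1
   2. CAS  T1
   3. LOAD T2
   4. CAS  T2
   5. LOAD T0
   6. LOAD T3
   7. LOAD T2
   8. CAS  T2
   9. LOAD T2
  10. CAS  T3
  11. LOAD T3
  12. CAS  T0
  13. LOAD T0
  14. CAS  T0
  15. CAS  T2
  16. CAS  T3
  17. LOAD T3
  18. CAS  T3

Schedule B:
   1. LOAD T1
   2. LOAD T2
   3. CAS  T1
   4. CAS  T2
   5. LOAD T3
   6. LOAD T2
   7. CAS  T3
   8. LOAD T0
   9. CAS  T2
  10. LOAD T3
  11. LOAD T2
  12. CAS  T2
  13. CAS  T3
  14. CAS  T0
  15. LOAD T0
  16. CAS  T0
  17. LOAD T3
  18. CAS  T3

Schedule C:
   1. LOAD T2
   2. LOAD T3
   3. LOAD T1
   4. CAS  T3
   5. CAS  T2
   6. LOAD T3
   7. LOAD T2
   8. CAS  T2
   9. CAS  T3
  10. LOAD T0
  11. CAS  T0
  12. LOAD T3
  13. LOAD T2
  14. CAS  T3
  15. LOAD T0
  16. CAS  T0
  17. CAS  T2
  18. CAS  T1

Run B:
1. LOAD T1 → mem=5 r[T1]=5 [LOAD]
2. LOAD T2 → mem=5 r[T2]=5 [LOAD]
3. CAS T1 → mem=6 r[T1]=5 [OK]
4. CAS T2 → mem=6 r[T2]=5 [RETRY]
5. LOAD T3 → mem=6 r[T3]=6 [LOAD]
6. LOAD T2 → mem=6 r[T2]=6 [LOAD]
7. CAS T3 → mem=7 r[T3]=6 [OK]
8. LOAD T0 → mem=7 r[T0]=7 [LOAD]
9. CAS T2 → mem=7 r[T2]=6 [RETRY]
10. LOAD T3 → mem=7 r[T3]=7 [LOAD]
11. LOAD T2 → mem=7 r[T2]=7 [LOAD]
12. CAS T2 → mem=8 r[T2]=7 [OK]
13. CAS T3 → mem=8 r[T3]=7 [RETRY]
14. CAS T0 → mem=8 r[T0]=7 [RETRY]
15. LOAD T0 → mem=8 r[T0]=8 [LOAD]
16. CAS T0 → mem=9 r[T0]=8 [OK]
17. LOAD T3 → mem=9 r[T3]=9 [LOAD]
18. CAS T3 → mem=10 r[T3]=9 [OK]

B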